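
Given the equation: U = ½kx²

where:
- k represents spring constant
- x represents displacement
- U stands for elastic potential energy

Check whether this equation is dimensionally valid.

Yes

k (spring constant) has dimensions [M T^-2].
x (displacement) has dimensions [L].
U (elastic potential energy) has dimensions [L^2 M T^-2].

Left side: [L^2 M T^-2]
Right side: [L^2 M T^-2]

Both sides have the same dimensions, so the equation is dimensionally consistent.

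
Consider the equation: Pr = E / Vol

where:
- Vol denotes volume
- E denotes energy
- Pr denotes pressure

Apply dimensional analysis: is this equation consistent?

Yes

Vol (volume) has dimensions [L^3].
E (energy) has dimensions [L^2 M T^-2].
Pr (pressure) has dimensions [L^-1 M T^-2].

Left side: [L^-1 M T^-2]
Right side: [L^-1 M T^-2]

Both sides have the same dimensions, so the equation is dimensionally consistent.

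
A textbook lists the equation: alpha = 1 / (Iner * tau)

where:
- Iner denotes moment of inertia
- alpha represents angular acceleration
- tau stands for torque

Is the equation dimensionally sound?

No

Iner (moment of inertia) has dimensions [L^2 M].
alpha (angular acceleration) has dimensions [T^-2].
tau (torque) has dimensions [L^2 M T^-2].

Left side: [T^-2]
Right side: [L^-4 M^-2 T^2]

The two sides have different dimensions, so the equation is NOT dimensionally consistent.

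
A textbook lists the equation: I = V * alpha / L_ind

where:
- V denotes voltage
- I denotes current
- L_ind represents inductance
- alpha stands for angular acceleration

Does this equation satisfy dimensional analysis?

No

V (voltage) has dimensions [I^-1 L^2 M T^-3].
I (current) has dimensions [I].
L_ind (inductance) has dimensions [I^-2 L^2 M T^-2].
alpha (angular acceleration) has dimensions [T^-2].

Left side: [I]
Right side: [I T^-3]

The two sides have different dimensions, so the equation is NOT dimensionally consistent.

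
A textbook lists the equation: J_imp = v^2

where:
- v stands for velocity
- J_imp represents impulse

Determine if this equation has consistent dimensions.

No

v (velocity) has dimensions [L T^-1].
J_imp (impulse) has dimensions [L M T^-1].

Left side: [L M T^-1]
Right side: [L^2 T^-2]

The two sides have different dimensions, so the equation is NOT dimensionally consistent.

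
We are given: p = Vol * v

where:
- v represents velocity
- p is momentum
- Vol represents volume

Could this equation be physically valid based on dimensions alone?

No

v (velocity) has dimensions [L T^-1].
p (momentum) has dimensions [L M T^-1].
Vol (volume) has dimensions [L^3].

Left side: [L M T^-1]
Right side: [L^4 T^-1]

The two sides have different dimensions, so the equation is NOT dimensionally consistent.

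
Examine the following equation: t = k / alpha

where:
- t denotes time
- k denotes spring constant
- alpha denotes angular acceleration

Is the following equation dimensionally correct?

No

t (time) has dimensions [T].
k (spring constant) has dimensions [M T^-2].
alpha (angular acceleration) has dimensions [T^-2].

Left side: [T]
Right side: [M]

The two sides have different dimensions, so the equation is NOT dimensionally consistent.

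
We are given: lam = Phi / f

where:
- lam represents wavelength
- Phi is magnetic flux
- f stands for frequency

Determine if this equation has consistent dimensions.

No

lam (wavelength) has dimensions [L].
Phi (magnetic flux) has dimensions [I^-1 L^2 M T^-2].
f (frequency) has dimensions [T^-1].

Left side: [L]
Right side: [I^-1 L^2 M T^-1]

The two sides have different dimensions, so the equation is NOT dimensionally consistent.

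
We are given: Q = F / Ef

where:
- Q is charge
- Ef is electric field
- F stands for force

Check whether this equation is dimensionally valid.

Yes

Q (charge) has dimensions [I T].
Ef (electric field) has dimensions [I^-1 L M T^-3].
F (force) has dimensions [L M T^-2].

Left side: [I T]
Right side: [I T]

Both sides have the same dimensions, so the equation is dimensionally consistent.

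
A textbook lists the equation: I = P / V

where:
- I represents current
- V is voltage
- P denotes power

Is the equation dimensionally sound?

Yes

I (current) has dimensions [I].
V (voltage) has dimensions [I^-1 L^2 M T^-3].
P (power) has dimensions [L^2 M T^-3].

Left side: [I]
Right side: [I]

Both sides have the same dimensions, so the equation is dimensionally consistent.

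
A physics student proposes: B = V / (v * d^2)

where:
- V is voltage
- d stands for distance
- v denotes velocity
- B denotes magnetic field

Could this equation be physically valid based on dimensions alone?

No

V (voltage) has dimensions [I^-1 L^2 M T^-3].
d (distance) has dimensions [L].
v (velocity) has dimensions [L T^-1].
B (magnetic field) has dimensions [I^-1 M T^-2].

Left side: [I^-1 M T^-2]
Right side: [I^-1 L^-1 M T^-2]

The two sides have different dimensions, so the equation is NOT dimensionally consistent.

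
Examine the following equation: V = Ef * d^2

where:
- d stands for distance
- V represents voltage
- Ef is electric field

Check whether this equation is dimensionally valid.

No

d (distance) has dimensions [L].
V (voltage) has dimensions [I^-1 L^2 M T^-3].
Ef (electric field) has dimensions [I^-1 L M T^-3].

Left side: [I^-1 L^2 M T^-3]
Right side: [I^-1 L^3 M T^-3]

The two sides have different dimensions, so the equation is NOT dimensionally consistent.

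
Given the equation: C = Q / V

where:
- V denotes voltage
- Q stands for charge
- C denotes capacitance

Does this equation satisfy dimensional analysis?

Yes

V (voltage) has dimensions [I^-1 L^2 M T^-3].
Q (charge) has dimensions [I T].
C (capacitance) has dimensions [I^2 L^-2 M^-1 T^4].

Left side: [I^2 L^-2 M^-1 T^4]
Right side: [I^2 L^-2 M^-1 T^4]

Both sides have the same dimensions, so the equation is dimensionally consistent.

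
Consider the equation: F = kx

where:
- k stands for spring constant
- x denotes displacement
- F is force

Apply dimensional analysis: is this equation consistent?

Yes

k (spring constant) has dimensions [M T^-2].
x (displacement) has dimensions [L].
F (force) has dimensions [L M T^-2].

Left side: [L M T^-2]
Right side: [L M T^-2]

Both sides have the same dimensions, so the equation is dimensionally consistent.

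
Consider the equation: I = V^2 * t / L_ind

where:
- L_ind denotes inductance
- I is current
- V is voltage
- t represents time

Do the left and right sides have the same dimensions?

No

L_ind (inductance) has dimensions [I^-2 L^2 M T^-2].
I (current) has dimensions [I].
V (voltage) has dimensions [I^-1 L^2 M T^-3].
t (time) has dimensions [T].

Left side: [I]
Right side: [L^2 M T^-3]

The two sides have different dimensions, so the equation is NOT dimensionally consistent.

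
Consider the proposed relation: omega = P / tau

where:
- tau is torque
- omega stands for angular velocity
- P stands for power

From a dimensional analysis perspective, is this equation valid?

Yes

tau (torque) has dimensions [L^2 M T^-2].
omega (angular velocity) has dimensions [T^-1].
P (power) has dimensions [L^2 M T^-3].

Left side: [T^-1]
Right side: [T^-1]

Both sides have the same dimensions, so the equation is dimensionally consistent.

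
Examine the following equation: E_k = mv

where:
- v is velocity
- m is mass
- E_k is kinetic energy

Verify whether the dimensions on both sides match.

No

v (velocity) has dimensions [L T^-1].
m (mass) has dimensions [M].
E_k (kinetic energy) has dimensions [L^2 M T^-2].

Left side: [L^2 M T^-2]
Right side: [L M T^-1]

The two sides have different dimensions, so the equation is NOT dimensionally consistent.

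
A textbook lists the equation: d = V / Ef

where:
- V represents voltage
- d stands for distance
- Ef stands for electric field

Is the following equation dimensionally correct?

Yes

V (voltage) has dimensions [I^-1 L^2 M T^-3].
d (distance) has dimensions [L].
Ef (electric field) has dimensions [I^-1 L M T^-3].

Left side: [L]
Right side: [L]

Both sides have the same dimensions, so the equation is dimensionally consistent.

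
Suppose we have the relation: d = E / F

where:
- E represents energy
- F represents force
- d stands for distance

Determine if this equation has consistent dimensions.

Yes

E (energy) has dimensions [L^2 M T^-2].
F (force) has dimensions [L M T^-2].
d (distance) has dimensions [L].

Left side: [L]
Right side: [L]

Both sides have the same dimensions, so the equation is dimensionally consistent.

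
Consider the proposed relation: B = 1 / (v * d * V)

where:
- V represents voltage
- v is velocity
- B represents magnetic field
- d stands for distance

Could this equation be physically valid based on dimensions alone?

No

V (voltage) has dimensions [I^-1 L^2 M T^-3].
v (velocity) has dimensions [L T^-1].
B (magnetic field) has dimensions [I^-1 M T^-2].
d (distance) has dimensions [L].

Left side: [I^-1 M T^-2]
Right side: [I L^-4 M^-1 T^4]

The two sides have different dimensions, so the equation is NOT dimensionally consistent.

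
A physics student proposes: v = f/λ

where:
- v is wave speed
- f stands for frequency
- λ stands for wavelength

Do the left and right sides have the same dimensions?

No

v (wave speed) has dimensions [L T^-1].
f (frequency) has dimensions [T^-1].
λ (wavelength) has dimensions [L].

Left side: [L T^-1]
Right side: [L^-1 T^-1]

The two sides have different dimensions, so the equation is NOT dimensionally consistent.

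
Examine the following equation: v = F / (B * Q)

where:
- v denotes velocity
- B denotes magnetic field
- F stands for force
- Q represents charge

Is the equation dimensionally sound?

Yes

v (velocity) has dimensions [L T^-1].
B (magnetic field) has dimensions [I^-1 M T^-2].
F (force) has dimensions [L M T^-2].
Q (charge) has dimensions [I T].

Left side: [L T^-1]
Right side: [L T^-1]

Both sides have the same dimensions, so the equation is dimensionally consistent.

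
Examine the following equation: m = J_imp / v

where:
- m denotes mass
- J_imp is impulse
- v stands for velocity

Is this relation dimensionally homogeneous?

Yes

m (mass) has dimensions [M].
J_imp (impulse) has dimensions [L M T^-1].
v (velocity) has dimensions [L T^-1].

Left side: [M]
Right side: [M]

Both sides have the same dimensions, so the equation is dimensionally consistent.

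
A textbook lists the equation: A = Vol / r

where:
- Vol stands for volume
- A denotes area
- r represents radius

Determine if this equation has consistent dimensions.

Yes

Vol (volume) has dimensions [L^3].
A (area) has dimensions [L^2].
r (radius) has dimensions [L].

Left side: [L^2]
Right side: [L^2]

Both sides have the same dimensions, so the equation is dimensionally consistent.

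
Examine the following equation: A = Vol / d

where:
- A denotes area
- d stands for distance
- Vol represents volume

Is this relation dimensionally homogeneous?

Yes

A (area) has dimensions [L^2].
d (distance) has dimensions [L].
Vol (volume) has dimensions [L^3].

Left side: [L^2]
Right side: [L^2]

Both sides have the same dimensions, so the equation is dimensionally consistent.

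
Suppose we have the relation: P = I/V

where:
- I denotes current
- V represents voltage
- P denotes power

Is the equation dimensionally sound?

No

I (current) has dimensions [I].
V (voltage) has dimensions [I^-1 L^2 M T^-3].
P (power) has dimensions [L^2 M T^-3].

Left side: [L^2 M T^-3]
Right side: [I^2 L^-2 M^-1 T^3]

The two sides have different dimensions, so the equation is NOT dimensionally consistent.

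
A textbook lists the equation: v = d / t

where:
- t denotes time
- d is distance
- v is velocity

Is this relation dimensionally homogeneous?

Yes

t (time) has dimensions [T].
d (distance) has dimensions [L].
v (velocity) has dimensions [L T^-1].

Left side: [L T^-1]
Right side: [L T^-1]

Both sides have the same dimensions, so the equation is dimensionally consistent.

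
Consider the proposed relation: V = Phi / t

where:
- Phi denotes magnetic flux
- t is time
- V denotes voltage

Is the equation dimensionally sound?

Yes

Phi (magnetic flux) has dimensions [I^-1 L^2 M T^-2].
t (time) has dimensions [T].
V (voltage) has dimensions [I^-1 L^2 M T^-3].

Left side: [I^-1 L^2 M T^-3]
Right side: [I^-1 L^2 M T^-3]

Both sides have the same dimensions, so the equation is dimensionally consistent.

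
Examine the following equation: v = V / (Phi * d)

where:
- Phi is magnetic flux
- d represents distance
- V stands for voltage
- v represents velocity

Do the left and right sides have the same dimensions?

No

Phi (magnetic flux) has dimensions [I^-1 L^2 M T^-2].
d (distance) has dimensions [L].
V (voltage) has dimensions [I^-1 L^2 M T^-3].
v (velocity) has dimensions [L T^-1].

Left side: [L T^-1]
Right side: [L^-1 T^-1]

The two sides have different dimensions, so the equation is NOT dimensionally consistent.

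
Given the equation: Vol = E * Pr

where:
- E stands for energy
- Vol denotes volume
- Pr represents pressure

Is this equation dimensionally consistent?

No

E (energy) has dimensions [L^2 M T^-2].
Vol (volume) has dimensions [L^3].
Pr (pressure) has dimensions [L^-1 M T^-2].

Left side: [L^3]
Right side: [L M^2 T^-4]

The two sides have different dimensions, so the equation is NOT dimensionally consistent.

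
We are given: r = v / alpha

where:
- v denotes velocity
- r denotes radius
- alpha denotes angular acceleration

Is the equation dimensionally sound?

No

v (velocity) has dimensions [L T^-1].
r (radius) has dimensions [L].
alpha (angular acceleration) has dimensions [T^-2].

Left side: [L]
Right side: [L T]

The two sides have different dimensions, so the equation is NOT dimensionally consistent.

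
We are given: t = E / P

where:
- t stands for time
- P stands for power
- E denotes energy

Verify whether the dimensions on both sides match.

Yes

t (time) has dimensions [T].
P (power) has dimensions [L^2 M T^-3].
E (energy) has dimensions [L^2 M T^-2].

Left side: [T]
Right side: [T]

Both sides have the same dimensions, so the equation is dimensionally consistent.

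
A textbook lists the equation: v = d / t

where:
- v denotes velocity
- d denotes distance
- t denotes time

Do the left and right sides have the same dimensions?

Yes

v (velocity) has dimensions [L T^-1].
d (distance) has dimensions [L].
t (time) has dimensions [T].

Left side: [L T^-1]
Right side: [L T^-1]

Both sides have the same dimensions, so the equation is dimensionally consistent.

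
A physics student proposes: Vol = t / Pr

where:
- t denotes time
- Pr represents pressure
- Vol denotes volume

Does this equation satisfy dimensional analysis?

No

t (time) has dimensions [T].
Pr (pressure) has dimensions [L^-1 M T^-2].
Vol (volume) has dimensions [L^3].

Left side: [L^3]
Right side: [L M^-1 T^3]

The two sides have different dimensions, so the equation is NOT dimensionally consistent.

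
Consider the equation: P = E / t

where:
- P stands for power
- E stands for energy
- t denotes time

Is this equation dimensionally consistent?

Yes

P (power) has dimensions [L^2 M T^-3].
E (energy) has dimensions [L^2 M T^-2].
t (time) has dimensions [T].

Left side: [L^2 M T^-3]
Right side: [L^2 M T^-3]

Both sides have the same dimensions, so the equation is dimensionally consistent.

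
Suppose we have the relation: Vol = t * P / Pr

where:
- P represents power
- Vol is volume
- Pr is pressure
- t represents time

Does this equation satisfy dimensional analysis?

Yes

P (power) has dimensions [L^2 M T^-3].
Vol (volume) has dimensions [L^3].
Pr (pressure) has dimensions [L^-1 M T^-2].
t (time) has dimensions [T].

Left side: [L^3]
Right side: [L^3]

Both sides have the same dimensions, so the equation is dimensionally consistent.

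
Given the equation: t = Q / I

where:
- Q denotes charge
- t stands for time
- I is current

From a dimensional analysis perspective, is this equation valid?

Yes

Q (charge) has dimensions [I T].
t (time) has dimensions [T].
I (current) has dimensions [I].

Left side: [T]
Right side: [T]

Both sides have the same dimensions, so the equation is dimensionally consistent.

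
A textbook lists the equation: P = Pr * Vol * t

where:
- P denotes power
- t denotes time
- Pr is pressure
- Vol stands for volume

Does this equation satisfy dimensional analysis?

No

P (power) has dimensions [L^2 M T^-3].
t (time) has dimensions [T].
Pr (pressure) has dimensions [L^-1 M T^-2].
Vol (volume) has dimensions [L^3].

Left side: [L^2 M T^-3]
Right side: [L^2 M T^-1]

The two sides have different dimensions, so the equation is NOT dimensionally consistent.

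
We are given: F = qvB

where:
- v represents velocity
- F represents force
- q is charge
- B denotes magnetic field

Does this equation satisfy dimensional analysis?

Yes

v (velocity) has dimensions [L T^-1].
F (force) has dimensions [L M T^-2].
q (charge) has dimensions [I T].
B (magnetic field) has dimensions [I^-1 M T^-2].

Left side: [L M T^-2]
Right side: [L M T^-2]

Both sides have the same dimensions, so the equation is dimensionally consistent.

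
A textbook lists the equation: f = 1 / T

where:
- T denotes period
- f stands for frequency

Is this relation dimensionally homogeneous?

Yes

T (period) has dimensions [T].
f (frequency) has dimensions [T^-1].

Left side: [T^-1]
Right side: [T^-1]

Both sides have the same dimensions, so the equation is dimensionally consistent.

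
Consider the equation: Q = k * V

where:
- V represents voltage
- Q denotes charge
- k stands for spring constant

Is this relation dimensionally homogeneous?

No

V (voltage) has dimensions [I^-1 L^2 M T^-3].
Q (charge) has dimensions [I T].
k (spring constant) has dimensions [M T^-2].

Left side: [I T]
Right side: [I^-1 L^2 M^2 T^-5]

The two sides have different dimensions, so the equation is NOT dimensionally consistent.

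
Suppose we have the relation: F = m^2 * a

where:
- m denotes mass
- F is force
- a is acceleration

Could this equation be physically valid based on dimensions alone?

No

m (mass) has dimensions [M].
F (force) has dimensions [L M T^-2].
a (acceleration) has dimensions [L T^-2].

Left side: [L M T^-2]
Right side: [L M^2 T^-2]

The two sides have different dimensions, so the equation is NOT dimensionally consistent.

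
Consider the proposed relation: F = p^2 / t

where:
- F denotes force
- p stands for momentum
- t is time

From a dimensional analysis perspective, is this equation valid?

No

F (force) has dimensions [L M T^-2].
p (momentum) has dimensions [L M T^-1].
t (time) has dimensions [T].

Left side: [L M T^-2]
Right side: [L^2 M^2 T^-3]

The two sides have different dimensions, so the equation is NOT dimensionally consistent.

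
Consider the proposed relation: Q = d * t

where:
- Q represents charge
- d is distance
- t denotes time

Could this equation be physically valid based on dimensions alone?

No

Q (charge) has dimensions [I T].
d (distance) has dimensions [L].
t (time) has dimensions [T].

Left side: [I T]
Right side: [L T]

The two sides have different dimensions, so the equation is NOT dimensionally consistent.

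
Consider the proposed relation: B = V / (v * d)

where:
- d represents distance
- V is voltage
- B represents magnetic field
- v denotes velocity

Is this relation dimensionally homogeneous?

Yes

d (distance) has dimensions [L].
V (voltage) has dimensions [I^-1 L^2 M T^-3].
B (magnetic field) has dimensions [I^-1 M T^-2].
v (velocity) has dimensions [L T^-1].

Left side: [I^-1 M T^-2]
Right side: [I^-1 M T^-2]

Both sides have the same dimensions, so the equation is dimensionally consistent.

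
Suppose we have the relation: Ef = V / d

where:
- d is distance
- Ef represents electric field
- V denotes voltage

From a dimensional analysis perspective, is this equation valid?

Yes

d (distance) has dimensions [L].
Ef (electric field) has dimensions [I^-1 L M T^-3].
V (voltage) has dimensions [I^-1 L^2 M T^-3].

Left side: [I^-1 L M T^-3]
Right side: [I^-1 L M T^-3]

Both sides have the same dimensions, so the equation is dimensionally consistent.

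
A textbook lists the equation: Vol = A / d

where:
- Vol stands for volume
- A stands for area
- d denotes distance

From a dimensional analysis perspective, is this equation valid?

No

Vol (volume) has dimensions [L^3].
A (area) has dimensions [L^2].
d (distance) has dimensions [L].

Left side: [L^3]
Right side: [L]

The two sides have different dimensions, so the equation is NOT dimensionally consistent.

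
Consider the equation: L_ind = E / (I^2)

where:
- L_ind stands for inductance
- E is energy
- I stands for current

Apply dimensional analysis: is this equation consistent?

Yes

L_ind (inductance) has dimensions [I^-2 L^2 M T^-2].
E (energy) has dimensions [L^2 M T^-2].
I (current) has dimensions [I].

Left side: [I^-2 L^2 M T^-2]
Right side: [I^-2 L^2 M T^-2]

Both sides have the same dimensions, so the equation is dimensionally consistent.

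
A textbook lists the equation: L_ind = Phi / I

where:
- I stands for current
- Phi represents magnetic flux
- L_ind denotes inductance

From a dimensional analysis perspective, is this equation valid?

Yes

I (current) has dimensions [I].
Phi (magnetic flux) has dimensions [I^-1 L^2 M T^-2].
L_ind (inductance) has dimensions [I^-2 L^2 M T^-2].

Left side: [I^-2 L^2 M T^-2]
Right side: [I^-2 L^2 M T^-2]

Both sides have the same dimensions, so the equation is dimensionally consistent.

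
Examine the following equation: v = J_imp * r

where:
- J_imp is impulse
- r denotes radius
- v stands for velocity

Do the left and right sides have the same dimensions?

No

J_imp (impulse) has dimensions [L M T^-1].
r (radius) has dimensions [L].
v (velocity) has dimensions [L T^-1].

Left side: [L T^-1]
Right side: [L^2 M T^-1]

The two sides have different dimensions, so the equation is NOT dimensionally consistent.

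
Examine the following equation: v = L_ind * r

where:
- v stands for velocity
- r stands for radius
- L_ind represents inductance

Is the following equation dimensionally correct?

No

v (velocity) has dimensions [L T^-1].
r (radius) has dimensions [L].
L_ind (inductance) has dimensions [I^-2 L^2 M T^-2].

Left side: [L T^-1]
Right side: [I^-2 L^3 M T^-2]

The two sides have different dimensions, so the equation is NOT dimensionally consistent.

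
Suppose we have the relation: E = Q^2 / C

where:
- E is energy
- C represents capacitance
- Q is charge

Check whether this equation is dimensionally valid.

Yes

E (energy) has dimensions [L^2 M T^-2].
C (capacitance) has dimensions [I^2 L^-2 M^-1 T^4].
Q (charge) has dimensions [I T].

Left side: [L^2 M T^-2]
Right side: [L^2 M T^-2]

Both sides have the same dimensions, so the equation is dimensionally consistent.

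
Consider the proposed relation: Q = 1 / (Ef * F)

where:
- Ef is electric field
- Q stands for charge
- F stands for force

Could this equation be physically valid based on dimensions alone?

No

Ef (electric field) has dimensions [I^-1 L M T^-3].
Q (charge) has dimensions [I T].
F (force) has dimensions [L M T^-2].

Left side: [I T]
Right side: [I L^-2 M^-2 T^5]

The two sides have different dimensions, so the equation is NOT dimensionally consistent.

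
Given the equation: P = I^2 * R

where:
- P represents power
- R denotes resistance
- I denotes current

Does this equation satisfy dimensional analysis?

Yes

P (power) has dimensions [L^2 M T^-3].
R (resistance) has dimensions [I^-2 L^2 M T^-3].
I (current) has dimensions [I].

Left side: [L^2 M T^-3]
Right side: [L^2 M T^-3]

Both sides have the same dimensions, so the equation is dimensionally consistent.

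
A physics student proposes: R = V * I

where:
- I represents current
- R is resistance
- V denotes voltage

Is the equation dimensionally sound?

No

I (current) has dimensions [I].
R (resistance) has dimensions [I^-2 L^2 M T^-3].
V (voltage) has dimensions [I^-1 L^2 M T^-3].

Left side: [I^-2 L^2 M T^-3]
Right side: [L^2 M T^-3]

The two sides have different dimensions, so the equation is NOT dimensionally consistent.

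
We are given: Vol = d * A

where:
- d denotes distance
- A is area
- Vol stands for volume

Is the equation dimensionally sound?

Yes

d (distance) has dimensions [L].
A (area) has dimensions [L^2].
Vol (volume) has dimensions [L^3].

Left side: [L^3]
Right side: [L^3]

Both sides have the same dimensions, so the equation is dimensionally consistent.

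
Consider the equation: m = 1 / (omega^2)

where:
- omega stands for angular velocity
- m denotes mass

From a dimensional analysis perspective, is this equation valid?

No

omega (angular velocity) has dimensions [T^-1].
m (mass) has dimensions [M].

Left side: [M]
Right side: [T^2]

The two sides have different dimensions, so the equation is NOT dimensionally consistent.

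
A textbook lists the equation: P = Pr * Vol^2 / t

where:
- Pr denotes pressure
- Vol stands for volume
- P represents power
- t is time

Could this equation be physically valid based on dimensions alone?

No

Pr (pressure) has dimensions [L^-1 M T^-2].
Vol (volume) has dimensions [L^3].
P (power) has dimensions [L^2 M T^-3].
t (time) has dimensions [T].

Left side: [L^2 M T^-3]
Right side: [L^5 M T^-3]

The two sides have different dimensions, so the equation is NOT dimensionally consistent.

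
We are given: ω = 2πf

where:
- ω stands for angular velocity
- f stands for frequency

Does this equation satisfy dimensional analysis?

Yes

ω (angular velocity) has dimensions [T^-1].
f (frequency) has dimensions [T^-1].

Left side: [T^-1]
Right side: [T^-1]

Both sides have the same dimensions, so the equation is dimensionally consistent.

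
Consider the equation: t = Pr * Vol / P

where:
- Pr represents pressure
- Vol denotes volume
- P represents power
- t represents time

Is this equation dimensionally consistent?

Yes

Pr (pressure) has dimensions [L^-1 M T^-2].
Vol (volume) has dimensions [L^3].
P (power) has dimensions [L^2 M T^-3].
t (time) has dimensions [T].

Left side: [T]
Right side: [T]

Both sides have the same dimensions, so the equation is dimensionally consistent.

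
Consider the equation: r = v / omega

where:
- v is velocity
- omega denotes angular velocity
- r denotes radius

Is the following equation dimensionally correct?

Yes

v (velocity) has dimensions [L T^-1].
omega (angular velocity) has dimensions [T^-1].
r (radius) has dimensions [L].

Left side: [L]
Right side: [L]

Both sides have the same dimensions, so the equation is dimensionally consistent.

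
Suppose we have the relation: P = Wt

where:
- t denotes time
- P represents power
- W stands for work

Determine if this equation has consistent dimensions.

No

t (time) has dimensions [T].
P (power) has dimensions [L^2 M T^-3].
W (work) has dimensions [L^2 M T^-2].

Left side: [L^2 M T^-3]
Right side: [L^2 M T^-1]

The two sides have different dimensions, so the equation is NOT dimensionally consistent.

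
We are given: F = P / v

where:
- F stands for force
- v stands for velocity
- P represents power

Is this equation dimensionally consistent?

Yes

F (force) has dimensions [L M T^-2].
v (velocity) has dimensions [L T^-1].
P (power) has dimensions [L^2 M T^-3].

Left side: [L M T^-2]
Right side: [L M T^-2]

Both sides have the same dimensions, so the equation is dimensionally consistent.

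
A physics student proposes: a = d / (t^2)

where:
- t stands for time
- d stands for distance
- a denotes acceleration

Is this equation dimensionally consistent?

Yes

t (time) has dimensions [T].
d (distance) has dimensions [L].
a (acceleration) has dimensions [L T^-2].

Left side: [L T^-2]
Right side: [L T^-2]

Both sides have the same dimensions, so the equation is dimensionally consistent.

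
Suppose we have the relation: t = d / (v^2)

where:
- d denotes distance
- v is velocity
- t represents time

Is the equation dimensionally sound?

No

d (distance) has dimensions [L].
v (velocity) has dimensions [L T^-1].
t (time) has dimensions [T].

Left side: [T]
Right side: [L^-1 T^2]

The two sides have different dimensions, so the equation is NOT dimensionally consistent.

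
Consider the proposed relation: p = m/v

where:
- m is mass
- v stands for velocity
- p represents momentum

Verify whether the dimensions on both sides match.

No

m (mass) has dimensions [M].
v (velocity) has dimensions [L T^-1].
p (momentum) has dimensions [L M T^-1].

Left side: [L M T^-1]
Right side: [L^-1 M T]

The two sides have different dimensions, so the equation is NOT dimensionally consistent.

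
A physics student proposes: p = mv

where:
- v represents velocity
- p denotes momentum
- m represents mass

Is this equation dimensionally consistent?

Yes

v (velocity) has dimensions [L T^-1].
p (momentum) has dimensions [L M T^-1].
m (mass) has dimensions [M].

Left side: [L M T^-1]
Right side: [L M T^-1]

Both sides have the same dimensions, so the equation is dimensionally consistent.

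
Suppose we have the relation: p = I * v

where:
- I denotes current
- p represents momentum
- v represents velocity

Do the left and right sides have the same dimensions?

No

I (current) has dimensions [I].
p (momentum) has dimensions [L M T^-1].
v (velocity) has dimensions [L T^-1].

Left side: [L M T^-1]
Right side: [I L T^-1]

The two sides have different dimensions, so the equation is NOT dimensionally consistent.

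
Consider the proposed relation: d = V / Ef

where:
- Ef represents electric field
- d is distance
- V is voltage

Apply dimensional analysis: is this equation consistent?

Yes

Ef (electric field) has dimensions [I^-1 L M T^-3].
d (distance) has dimensions [L].
V (voltage) has dimensions [I^-1 L^2 M T^-3].

Left side: [L]
Right side: [L]

Both sides have the same dimensions, so the equation is dimensionally consistent.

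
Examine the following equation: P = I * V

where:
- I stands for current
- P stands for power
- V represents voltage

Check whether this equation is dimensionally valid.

Yes

I (current) has dimensions [I].
P (power) has dimensions [L^2 M T^-3].
V (voltage) has dimensions [I^-1 L^2 M T^-3].

Left side: [L^2 M T^-3]
Right side: [L^2 M T^-3]

Both sides have the same dimensions, so the equation is dimensionally consistent.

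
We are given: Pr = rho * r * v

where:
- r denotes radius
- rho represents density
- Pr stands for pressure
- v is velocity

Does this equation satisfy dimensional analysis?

No

r (radius) has dimensions [L].
rho (density) has dimensions [L^-3 M].
Pr (pressure) has dimensions [L^-1 M T^-2].
v (velocity) has dimensions [L T^-1].

Left side: [L^-1 M T^-2]
Right side: [L^-1 M T^-1]

The two sides have different dimensions, so the equation is NOT dimensionally consistent.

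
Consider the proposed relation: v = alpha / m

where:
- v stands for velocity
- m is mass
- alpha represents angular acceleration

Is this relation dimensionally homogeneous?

No

v (velocity) has dimensions [L T^-1].
m (mass) has dimensions [M].
alpha (angular acceleration) has dimensions [T^-2].

Left side: [L T^-1]
Right side: [M^-1 T^-2]

The two sides have different dimensions, so the equation is NOT dimensionally consistent.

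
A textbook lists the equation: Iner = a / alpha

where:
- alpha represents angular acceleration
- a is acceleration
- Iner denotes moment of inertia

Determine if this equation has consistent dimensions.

No

alpha (angular acceleration) has dimensions [T^-2].
a (acceleration) has dimensions [L T^-2].
Iner (moment of inertia) has dimensions [L^2 M].

Left side: [L^2 M]
Right side: [L]

The two sides have different dimensions, so the equation is NOT dimensionally consistent.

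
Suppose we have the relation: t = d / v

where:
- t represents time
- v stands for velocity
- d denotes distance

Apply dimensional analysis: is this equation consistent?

Yes

t (time) has dimensions [T].
v (velocity) has dimensions [L T^-1].
d (distance) has dimensions [L].

Left side: [T]
Right side: [T]

Both sides have the same dimensions, so the equation is dimensionally consistent.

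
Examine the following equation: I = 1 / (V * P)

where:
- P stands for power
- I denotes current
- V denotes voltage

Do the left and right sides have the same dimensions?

No

P (power) has dimensions [L^2 M T^-3].
I (current) has dimensions [I].
V (voltage) has dimensions [I^-1 L^2 M T^-3].

Left side: [I]
Right side: [I L^-4 M^-2 T^6]

The two sides have different dimensions, so the equation is NOT dimensionally consistent.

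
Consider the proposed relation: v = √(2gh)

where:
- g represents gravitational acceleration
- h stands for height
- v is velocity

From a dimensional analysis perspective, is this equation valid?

Yes

g (gravitational acceleration) has dimensions [L T^-2].
h (height) has dimensions [L].
v (velocity) has dimensions [L T^-1].

Left side: [L T^-1]
Right side: [L T^-1]

Both sides have the same dimensions, so the equation is dimensionally consistent.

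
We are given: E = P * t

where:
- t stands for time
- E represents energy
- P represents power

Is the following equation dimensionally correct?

Yes

t (time) has dimensions [T].
E (energy) has dimensions [L^2 M T^-2].
P (power) has dimensions [L^2 M T^-3].

Left side: [L^2 M T^-2]
Right side: [L^2 M T^-2]

Both sides have the same dimensions, so the equation is dimensionally consistent.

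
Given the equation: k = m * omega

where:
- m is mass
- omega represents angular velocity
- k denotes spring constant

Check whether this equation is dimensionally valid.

No

m (mass) has dimensions [M].
omega (angular velocity) has dimensions [T^-1].
k (spring constant) has dimensions [M T^-2].

Left side: [M T^-2]
Right side: [M T^-1]

The two sides have different dimensions, so the equation is NOT dimensionally consistent.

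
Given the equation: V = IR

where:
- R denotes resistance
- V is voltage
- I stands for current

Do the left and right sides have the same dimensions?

Yes

R (resistance) has dimensions [I^-2 L^2 M T^-3].
V (voltage) has dimensions [I^-1 L^2 M T^-3].
I (current) has dimensions [I].

Left side: [I^-1 L^2 M T^-3]
Right side: [I^-1 L^2 M T^-3]

Both sides have the same dimensions, so the equation is dimensionally consistent.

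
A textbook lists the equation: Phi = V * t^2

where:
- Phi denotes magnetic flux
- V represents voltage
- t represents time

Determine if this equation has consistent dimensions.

No

Phi (magnetic flux) has dimensions [I^-1 L^2 M T^-2].
V (voltage) has dimensions [I^-1 L^2 M T^-3].
t (time) has dimensions [T].

Left side: [I^-1 L^2 M T^-2]
Right side: [I^-1 L^2 M T^-1]

The two sides have different dimensions, so the equation is NOT dimensionally consistent.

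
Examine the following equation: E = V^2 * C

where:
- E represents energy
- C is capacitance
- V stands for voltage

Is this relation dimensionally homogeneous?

Yes

E (energy) has dimensions [L^2 M T^-2].
C (capacitance) has dimensions [I^2 L^-2 M^-1 T^4].
V (voltage) has dimensions [I^-1 L^2 M T^-3].

Left side: [L^2 M T^-2]
Right side: [L^2 M T^-2]

Both sides have the same dimensions, so the equation is dimensionally consistent.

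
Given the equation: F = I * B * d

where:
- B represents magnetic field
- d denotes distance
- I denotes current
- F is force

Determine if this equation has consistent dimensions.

Yes

B (magnetic field) has dimensions [I^-1 M T^-2].
d (distance) has dimensions [L].
I (current) has dimensions [I].
F (force) has dimensions [L M T^-2].

Left side: [L M T^-2]
Right side: [L M T^-2]

Both sides have the same dimensions, so the equation is dimensionally consistent.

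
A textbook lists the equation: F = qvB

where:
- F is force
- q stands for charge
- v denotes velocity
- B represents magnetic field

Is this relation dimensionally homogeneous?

Yes

F (force) has dimensions [L M T^-2].
q (charge) has dimensions [I T].
v (velocity) has dimensions [L T^-1].
B (magnetic field) has dimensions [I^-1 M T^-2].

Left side: [L M T^-2]
Right side: [L M T^-2]

Both sides have the same dimensions, so the equation is dimensionally consistent.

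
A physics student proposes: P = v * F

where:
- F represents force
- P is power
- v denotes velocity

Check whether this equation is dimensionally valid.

Yes

F (force) has dimensions [L M T^-2].
P (power) has dimensions [L^2 M T^-3].
v (velocity) has dimensions [L T^-1].

Left side: [L^2 M T^-3]
Right side: [L^2 M T^-3]

Both sides have the same dimensions, so the equation is dimensionally consistent.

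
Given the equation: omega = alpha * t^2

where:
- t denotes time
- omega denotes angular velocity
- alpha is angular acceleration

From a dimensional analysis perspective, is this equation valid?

No

t (time) has dimensions [T].
omega (angular velocity) has dimensions [T^-1].
alpha (angular acceleration) has dimensions [T^-2].

Left side: [T^-1]
Right side: [dimensionless]

The two sides have different dimensions, so the equation is NOT dimensionally consistent.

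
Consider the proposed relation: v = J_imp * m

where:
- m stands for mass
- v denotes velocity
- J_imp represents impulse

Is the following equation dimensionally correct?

No

m (mass) has dimensions [M].
v (velocity) has dimensions [L T^-1].
J_imp (impulse) has dimensions [L M T^-1].

Left side: [L T^-1]
Right side: [L M^2 T^-1]

The two sides have different dimensions, so the equation is NOT dimensionally consistent.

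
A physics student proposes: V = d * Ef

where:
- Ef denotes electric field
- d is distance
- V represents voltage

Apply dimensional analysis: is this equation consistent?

Yes

Ef (electric field) has dimensions [I^-1 L M T^-3].
d (distance) has dimensions [L].
V (voltage) has dimensions [I^-1 L^2 M T^-3].

Left side: [I^-1 L^2 M T^-3]
Right side: [I^-1 L^2 M T^-3]

Both sides have the same dimensions, so the equation is dimensionally consistent.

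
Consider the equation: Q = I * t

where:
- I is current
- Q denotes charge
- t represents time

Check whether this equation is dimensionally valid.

Yes

I (current) has dimensions [I].
Q (charge) has dimensions [I T].
t (time) has dimensions [T].

Left side: [I T]
Right side: [I T]

Both sides have the same dimensions, so the equation is dimensionally consistent.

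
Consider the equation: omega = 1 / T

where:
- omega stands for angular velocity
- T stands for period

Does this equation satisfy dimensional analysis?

Yes

omega (angular velocity) has dimensions [T^-1].
T (period) has dimensions [T].

Left side: [T^-1]
Right side: [T^-1]

Both sides have the same dimensions, so the equation is dimensionally consistent.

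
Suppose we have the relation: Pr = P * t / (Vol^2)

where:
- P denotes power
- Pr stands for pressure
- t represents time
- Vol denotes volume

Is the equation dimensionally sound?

No

P (power) has dimensions [L^2 M T^-3].
Pr (pressure) has dimensions [L^-1 M T^-2].
t (time) has dimensions [T].
Vol (volume) has dimensions [L^3].

Left side: [L^-1 M T^-2]
Right side: [L^-4 M T^-2]

The two sides have different dimensions, so the equation is NOT dimensionally consistent.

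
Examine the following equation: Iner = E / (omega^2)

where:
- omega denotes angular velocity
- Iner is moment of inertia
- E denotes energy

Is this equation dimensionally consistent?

Yes

omega (angular velocity) has dimensions [T^-1].
Iner (moment of inertia) has dimensions [L^2 M].
E (energy) has dimensions [L^2 M T^-2].

Left side: [L^2 M]
Right side: [L^2 M]

Both sides have the same dimensions, so the equation is dimensionally consistent.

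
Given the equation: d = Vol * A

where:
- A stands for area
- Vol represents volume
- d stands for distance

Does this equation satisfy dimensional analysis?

No

A (area) has dimensions [L^2].
Vol (volume) has dimensions [L^3].
d (distance) has dimensions [L].

Left side: [L]
Right side: [L^5]

The two sides have different dimensions, so the equation is NOT dimensionally consistent.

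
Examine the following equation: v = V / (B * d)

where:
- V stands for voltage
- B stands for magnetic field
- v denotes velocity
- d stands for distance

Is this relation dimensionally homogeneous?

Yes

V (voltage) has dimensions [I^-1 L^2 M T^-3].
B (magnetic field) has dimensions [I^-1 M T^-2].
v (velocity) has dimensions [L T^-1].
d (distance) has dimensions [L].

Left side: [L T^-1]
Right side: [L T^-1]

Both sides have the same dimensions, so the equation is dimensionally consistent.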